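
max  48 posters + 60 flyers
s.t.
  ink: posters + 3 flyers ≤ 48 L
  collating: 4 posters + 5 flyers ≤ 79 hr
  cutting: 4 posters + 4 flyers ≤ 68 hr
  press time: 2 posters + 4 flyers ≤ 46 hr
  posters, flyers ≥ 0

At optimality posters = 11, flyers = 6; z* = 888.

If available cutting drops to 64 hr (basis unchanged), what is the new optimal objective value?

Binding: cutting and press time. Non-binding: ink (19 unused), collating (5 unused).
By complementary slackness, y = 0 for the non-binding constraints.
The binding rows give the dual system: 4·y_cutting + 2·y_press time = 48 and 4·y_cutting + 4·y_press time = 60.
→ y_cutting = 9 and y_press time = 6.
Δz = y_cutting·Δb = 9 × (-4) = -36, so new z* = 888 − 36 = 852.

852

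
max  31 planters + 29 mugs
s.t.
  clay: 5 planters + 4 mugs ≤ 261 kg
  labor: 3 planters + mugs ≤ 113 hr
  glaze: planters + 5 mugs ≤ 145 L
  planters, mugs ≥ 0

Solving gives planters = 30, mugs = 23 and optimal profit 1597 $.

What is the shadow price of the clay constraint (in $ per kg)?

0

Binding: labor and glaze. Non-binding: clay (19 unused).
Since clay is not tight, its dual is 0.
The binding rows give the dual system: 3·y_labor + 1·y_glaze = 31 and 1·y_labor + 5·y_glaze = 29.
Solving: y_labor = 9, y_glaze = 4.
Shadow price of clay = 0.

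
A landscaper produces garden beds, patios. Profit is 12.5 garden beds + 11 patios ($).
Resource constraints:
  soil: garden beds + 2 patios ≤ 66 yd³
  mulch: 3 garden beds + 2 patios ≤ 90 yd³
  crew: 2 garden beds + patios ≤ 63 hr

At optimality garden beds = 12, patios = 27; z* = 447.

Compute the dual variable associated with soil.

2

Check each constraint at x*: soil 66/66 (tight); mulch 90/90 (tight); crew 51/63 (slack 12).
By complementary slackness, y = 0 for the non-binding constraint.
The binding rows give the dual system: 1·y_soil + 3·y_mulch = 12.5 and 2·y_soil + 2·y_mulch = 11.
→ y_soil = 2 and y_mulch = 3.5.
Shadow price of soil = 2.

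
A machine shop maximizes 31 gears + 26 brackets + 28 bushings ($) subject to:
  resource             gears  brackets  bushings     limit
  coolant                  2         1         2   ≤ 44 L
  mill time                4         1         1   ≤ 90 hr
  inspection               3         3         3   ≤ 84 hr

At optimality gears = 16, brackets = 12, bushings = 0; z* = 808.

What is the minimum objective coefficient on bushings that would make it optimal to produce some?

Check each constraint at x*: coolant 44/44 (tight); mill time 76/90 (slack 14); inspection 84/84 (tight).
Slack constraints have shadow price 0 (complementary slackness).
From A_Bᵀ y = c: 2·y_coolant + 3·y_inspection = 31; 1·y_coolant + 3·y_inspection = 26.
This yields shadow prices y_coolant = 5, y_inspection = 7.
bushings enters the basis when its profit ≥ yᵀa₃ = 5·2 + 7·3 = 31.

31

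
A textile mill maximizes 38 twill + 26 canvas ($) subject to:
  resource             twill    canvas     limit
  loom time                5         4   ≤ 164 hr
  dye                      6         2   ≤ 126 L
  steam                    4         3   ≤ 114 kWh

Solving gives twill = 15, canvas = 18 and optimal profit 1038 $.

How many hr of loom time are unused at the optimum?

17

loom time used = 5·15 + 4·18 = 147; slack = 164 − 147 = 17.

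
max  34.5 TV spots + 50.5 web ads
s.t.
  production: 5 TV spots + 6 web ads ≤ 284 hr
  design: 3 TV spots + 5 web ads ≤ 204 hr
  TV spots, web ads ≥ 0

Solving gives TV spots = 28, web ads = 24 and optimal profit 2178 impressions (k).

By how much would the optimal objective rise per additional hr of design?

Check each constraint at x*: production 284/284 (tight); design 204/204 (tight).
From A_Bᵀ y = c: 5·y_production + 3·y_design = 34.5; 6·y_production + 5·y_design = 50.5.
This yields shadow prices y_production = 3, y_design = 6.5.
Shadow price of design = 6.5.

6.5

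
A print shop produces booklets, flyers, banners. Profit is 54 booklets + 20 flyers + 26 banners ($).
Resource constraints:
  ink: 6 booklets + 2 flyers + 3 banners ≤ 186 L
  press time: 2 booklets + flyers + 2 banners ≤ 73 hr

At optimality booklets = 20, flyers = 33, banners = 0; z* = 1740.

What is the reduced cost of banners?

Both ink and press time are binding at x*.
The binding rows give the dual system: 6·y_ink + 2·y_press time = 54 and 2·y_ink + 1·y_press time = 20.
Solving: y_ink = 7, y_press time = 6.
Reduced cost of banners: c₃ − yᵀa₃ = 26 − (7·3 + 6·2) = 26 − 33 = -7.

-7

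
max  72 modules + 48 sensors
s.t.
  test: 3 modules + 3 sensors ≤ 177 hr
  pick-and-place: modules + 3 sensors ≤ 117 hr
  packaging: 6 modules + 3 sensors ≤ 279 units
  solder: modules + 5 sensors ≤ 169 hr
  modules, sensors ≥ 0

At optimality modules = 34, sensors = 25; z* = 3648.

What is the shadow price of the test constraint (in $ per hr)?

Binding: test and packaging. Non-binding: pick-and-place (8 unused), solder (10 unused).
Slack constraints have shadow price 0 (complementary slackness).
From A_Bᵀ y = c: 3·y_test + 6·y_packaging = 72; 3·y_test + 3·y_packaging = 48.
Solving: y_test = 8, y_packaging = 8.
Shadow price of test = 8.

8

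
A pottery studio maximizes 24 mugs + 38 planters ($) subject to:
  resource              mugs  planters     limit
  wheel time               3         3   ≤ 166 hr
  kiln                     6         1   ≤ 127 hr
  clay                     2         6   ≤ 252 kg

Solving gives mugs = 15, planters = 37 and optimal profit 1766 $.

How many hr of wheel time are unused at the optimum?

wheel time used = 3·15 + 3·37 = 156; slack = 166 − 156 = 10.

10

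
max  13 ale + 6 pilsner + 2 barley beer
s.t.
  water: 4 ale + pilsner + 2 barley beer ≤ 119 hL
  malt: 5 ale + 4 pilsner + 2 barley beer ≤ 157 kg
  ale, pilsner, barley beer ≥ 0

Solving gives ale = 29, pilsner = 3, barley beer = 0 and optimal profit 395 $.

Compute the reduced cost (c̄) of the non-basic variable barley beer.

-4

At the optimum: water uses 119 of 119 (binding); malt uses 157 of 157 (binding).
Dual feasibility on the basic columns requires 4·y_water + 5·y_malt = 13, 1·y_water + 4·y_malt = 6.
Solving: y_water = 2, y_malt = 1.
Reduced cost of barley beer: c₃ − yᵀa₃ = 2 − (2·2 + 1·2) = 2 − 6 = -4.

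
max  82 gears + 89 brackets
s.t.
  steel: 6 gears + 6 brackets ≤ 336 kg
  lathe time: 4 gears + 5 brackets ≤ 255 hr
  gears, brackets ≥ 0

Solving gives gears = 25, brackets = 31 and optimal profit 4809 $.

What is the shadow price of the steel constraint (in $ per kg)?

Check each constraint at x*: steel 336/336 (tight); lathe time 255/255 (tight).
From A_Bᵀ y = c: 6·y_steel + 4·y_lathe time = 82; 6·y_steel + 5·y_lathe time = 89.
→ y_steel = 9 and y_lathe time = 7.
Shadow price of steel = 9.

9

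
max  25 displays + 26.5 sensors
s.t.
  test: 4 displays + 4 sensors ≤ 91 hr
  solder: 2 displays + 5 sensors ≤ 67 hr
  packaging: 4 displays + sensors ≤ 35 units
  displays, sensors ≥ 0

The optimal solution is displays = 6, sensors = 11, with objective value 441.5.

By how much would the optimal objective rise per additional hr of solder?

4.5

Binding: solder and packaging. Non-binding: test (23 unused).
Since test is not tight, its dual is 0.
From A_Bᵀ y = c: 2·y_solder + 4·y_packaging = 25; 5·y_solder + 1·y_packaging = 26.5.
This yields shadow prices y_solder = 4.5, y_packaging = 4.
Shadow price of solder = 4.5.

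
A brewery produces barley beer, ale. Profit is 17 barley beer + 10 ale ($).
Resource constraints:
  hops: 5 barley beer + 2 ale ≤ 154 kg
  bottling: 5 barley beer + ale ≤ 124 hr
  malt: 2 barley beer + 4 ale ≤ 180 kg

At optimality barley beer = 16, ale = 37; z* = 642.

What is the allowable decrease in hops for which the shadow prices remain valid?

Binding constraints: hops, malt. The basis is B = [[5,2],[2,4]] with det 16.
Per unit decrease in hops, x* moves by d = (-0.25, 0.125).
The basis stays optimal until barley beer reaches 0; allowable decrease = 64 kg.

64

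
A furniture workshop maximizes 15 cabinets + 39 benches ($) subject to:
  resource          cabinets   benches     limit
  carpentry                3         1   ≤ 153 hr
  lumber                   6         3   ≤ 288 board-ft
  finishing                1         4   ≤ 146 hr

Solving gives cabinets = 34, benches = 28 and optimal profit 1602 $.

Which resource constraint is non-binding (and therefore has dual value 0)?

carpentry: 130/153 (slack 23)
lumber: 288/288 (binding)
finishing: 146/146 (binding)
By complementary slackness, a constraint with positive slack has shadow price 0 → carpentry.

carpentry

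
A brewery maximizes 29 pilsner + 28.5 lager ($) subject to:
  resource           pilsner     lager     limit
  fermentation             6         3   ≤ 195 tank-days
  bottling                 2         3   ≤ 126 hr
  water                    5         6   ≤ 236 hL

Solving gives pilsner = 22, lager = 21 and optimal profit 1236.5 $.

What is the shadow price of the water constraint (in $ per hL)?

4

At the optimum: fermentation uses 195 of 195 (binding); bottling uses 107 of 126 (slack = 19); water uses 236 of 236 (binding).
By complementary slackness, y = 0 for the non-binding constraint.
The binding rows give the dual system: 6·y_fermentation + 5·y_water = 29 and 3·y_fermentation + 6·y_water = 28.5.
Solving: y_fermentation = 1.5, y_water = 4.
Shadow price of water = 4.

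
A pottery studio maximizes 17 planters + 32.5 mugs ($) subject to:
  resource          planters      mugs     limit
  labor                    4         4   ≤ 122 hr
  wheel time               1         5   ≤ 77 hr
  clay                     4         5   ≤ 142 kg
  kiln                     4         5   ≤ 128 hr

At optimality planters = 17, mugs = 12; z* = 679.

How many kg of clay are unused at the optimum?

clay used = 4·17 + 5·12 = 128; slack = 142 − 128 = 14.

14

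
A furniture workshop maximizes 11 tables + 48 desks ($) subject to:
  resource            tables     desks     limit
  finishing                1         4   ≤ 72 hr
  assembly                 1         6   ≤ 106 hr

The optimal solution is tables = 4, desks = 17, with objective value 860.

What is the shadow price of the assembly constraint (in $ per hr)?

2

At the optimum: finishing uses 72 of 72 (binding); assembly uses 106 of 106 (binding).
The binding rows give the dual system: 1·y_finishing + 1·y_assembly = 11 and 4·y_finishing + 6·y_assembly = 48.
Solving: y_finishing = 9, y_assembly = 2.
Shadow price of assembly = 2.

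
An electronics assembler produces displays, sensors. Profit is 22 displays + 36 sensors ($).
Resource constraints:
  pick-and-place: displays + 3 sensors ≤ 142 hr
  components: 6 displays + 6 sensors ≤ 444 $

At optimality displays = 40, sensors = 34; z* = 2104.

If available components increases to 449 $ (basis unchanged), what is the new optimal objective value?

At the optimum: pick-and-place uses 142 of 142 (binding); components uses 444 of 444 (binding).
The binding rows give the dual system: 1·y_pick-and-place + 6·y_components = 22 and 3·y_pick-and-place + 6·y_components = 36.
→ y_pick-and-place = 7 and y_components = 2.5.
Δz = y_components·Δb = 2.5 × (5) = 12.5, so new z* = 2104 + 12.5 = 2116.5.

2116.5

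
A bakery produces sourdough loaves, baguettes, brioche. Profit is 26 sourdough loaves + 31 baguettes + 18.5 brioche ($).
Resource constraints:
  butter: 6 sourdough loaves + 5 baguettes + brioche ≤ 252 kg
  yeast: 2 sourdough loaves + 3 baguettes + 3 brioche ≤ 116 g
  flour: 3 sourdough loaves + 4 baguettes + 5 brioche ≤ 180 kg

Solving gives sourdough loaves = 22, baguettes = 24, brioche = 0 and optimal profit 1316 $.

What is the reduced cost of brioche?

At the optimum: butter uses 252 of 252 (binding); yeast uses 116 of 116 (binding); flour uses 162 of 180 (slack = 18).
Since flour is not tight, its dual is 0.
The binding rows give the dual system: 6·y_butter + 2·y_yeast = 26 and 5·y_butter + 3·y_yeast = 31.
This yields shadow prices y_butter = 2, y_yeast = 7.
Reduced cost of brioche: c₃ − yᵀa₃ = 18.5 − (2·1 + 7·3) = 18.5 − 23 = -4.5.

-4.5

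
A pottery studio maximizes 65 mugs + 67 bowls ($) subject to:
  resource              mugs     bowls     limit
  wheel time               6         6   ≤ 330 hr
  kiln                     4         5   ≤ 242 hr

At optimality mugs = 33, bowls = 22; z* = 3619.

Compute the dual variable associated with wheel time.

Check each constraint at x*: wheel time 330/330 (tight); kiln 242/242 (tight).
From A_Bᵀ y = c: 6·y_wheel time + 4·y_kiln = 65; 6·y_wheel time + 5·y_kiln = 67.
This yields shadow prices y_wheel time = 9.5, y_kiln = 2.
Shadow price of wheel time = 9.5.

9.5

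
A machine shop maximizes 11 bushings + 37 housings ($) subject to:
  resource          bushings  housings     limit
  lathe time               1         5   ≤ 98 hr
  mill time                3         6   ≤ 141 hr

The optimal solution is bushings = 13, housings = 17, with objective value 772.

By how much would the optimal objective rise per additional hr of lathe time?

5

Check each constraint at x*: lathe time 98/98 (tight); mill time 141/141 (tight).
Dual feasibility on the basic columns requires 1·y_lathe time + 3·y_mill time = 11, 5·y_lathe time + 6·y_mill time = 37.
Solving: y_lathe time = 5, y_mill time = 2.
Shadow price of lathe time = 5.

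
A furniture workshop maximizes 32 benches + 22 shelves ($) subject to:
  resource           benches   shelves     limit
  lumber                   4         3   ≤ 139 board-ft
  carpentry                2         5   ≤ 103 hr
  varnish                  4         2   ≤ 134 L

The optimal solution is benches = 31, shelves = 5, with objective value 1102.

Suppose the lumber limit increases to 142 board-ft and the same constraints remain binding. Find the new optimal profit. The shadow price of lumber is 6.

Δb = 3, so new z* = 1102 + (6)·(3) = 1102 + 18 = 1120.

1120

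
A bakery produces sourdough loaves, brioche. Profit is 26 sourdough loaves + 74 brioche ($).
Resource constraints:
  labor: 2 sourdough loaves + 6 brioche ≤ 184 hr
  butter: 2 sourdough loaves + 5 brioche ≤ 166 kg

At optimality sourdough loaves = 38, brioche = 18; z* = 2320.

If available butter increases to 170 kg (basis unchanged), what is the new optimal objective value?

Both labor and butter are binding at x*.
Dual feasibility on the basic columns requires 2·y_labor + 2·y_butter = 26, 6·y_labor + 5·y_butter = 74.
→ y_labor = 9 and y_butter = 4.
Δz = y_butter·Δb = 4 × (4) = 16, so new z* = 2320 + 16 = 2336.

2336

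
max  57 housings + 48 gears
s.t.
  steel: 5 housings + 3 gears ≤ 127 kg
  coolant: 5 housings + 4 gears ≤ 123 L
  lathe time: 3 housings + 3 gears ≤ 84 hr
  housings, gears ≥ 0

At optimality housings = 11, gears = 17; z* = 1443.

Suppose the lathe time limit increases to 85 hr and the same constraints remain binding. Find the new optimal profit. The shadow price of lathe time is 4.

1447

Δb = 1, so new z* = 1443 + (4)·(1) = 1443 + 4 = 1447.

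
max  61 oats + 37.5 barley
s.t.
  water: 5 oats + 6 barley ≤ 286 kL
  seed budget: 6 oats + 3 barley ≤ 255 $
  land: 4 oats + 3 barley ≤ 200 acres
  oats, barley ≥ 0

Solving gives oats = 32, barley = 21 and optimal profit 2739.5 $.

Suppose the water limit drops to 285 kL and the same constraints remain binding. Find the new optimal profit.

2737.5

At the optimum: water uses 286 of 286 (binding); seed budget uses 255 of 255 (binding); land uses 191 of 200 (slack = 9).
Slack constraints have shadow price 0 (complementary slackness).
Dual feasibility on the basic columns requires 5·y_water + 6·y_seed budget = 61, 6·y_water + 3·y_seed budget = 37.5.
→ y_water = 2 and y_seed budget = 8.5.
Δz = y_water·Δb = 2 × (-1) = -2, so new z* = 2739.5 − 2 = 2737.5.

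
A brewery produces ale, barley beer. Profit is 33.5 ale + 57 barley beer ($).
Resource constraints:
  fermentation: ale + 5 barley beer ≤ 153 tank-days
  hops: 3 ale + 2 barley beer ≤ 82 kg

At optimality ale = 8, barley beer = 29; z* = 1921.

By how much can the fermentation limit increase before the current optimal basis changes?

Binding constraints: fermentation, hops. The basis is B = [[1,5],[3,2]] with det -13.
Per unit increase in fermentation, x* moves by d = (-0.1538, 0.2308).
The basis stays optimal until ale reaches 0; allowable increase = 52 tank-days.

52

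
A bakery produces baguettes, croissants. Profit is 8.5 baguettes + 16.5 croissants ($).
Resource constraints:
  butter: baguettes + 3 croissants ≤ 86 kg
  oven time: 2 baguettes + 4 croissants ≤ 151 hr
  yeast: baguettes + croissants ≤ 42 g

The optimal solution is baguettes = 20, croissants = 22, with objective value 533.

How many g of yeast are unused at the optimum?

0

yeast used = 1·20 + 1·22 = 42; slack = 42 − 42 = 0.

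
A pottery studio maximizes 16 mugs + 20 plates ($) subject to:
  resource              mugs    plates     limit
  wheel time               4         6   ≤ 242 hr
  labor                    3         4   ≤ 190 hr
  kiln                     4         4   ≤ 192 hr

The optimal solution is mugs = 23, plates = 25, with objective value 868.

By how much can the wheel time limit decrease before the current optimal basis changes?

50

Binding constraints: wheel time, kiln. The basis is B = [[4,6],[4,4]] with det -8.
Per unit decrease in wheel time, x* moves by d = (0.5, -0.5).
The basis stays optimal until plates reaches 0; allowable decrease = 50 hr.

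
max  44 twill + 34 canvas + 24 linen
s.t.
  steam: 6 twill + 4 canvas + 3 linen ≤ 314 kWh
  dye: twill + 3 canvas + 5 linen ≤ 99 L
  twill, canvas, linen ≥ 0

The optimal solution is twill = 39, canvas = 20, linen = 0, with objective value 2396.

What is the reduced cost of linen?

Both steam and dye are binding at x*.
From A_Bᵀ y = c: 6·y_steam + 1·y_dye = 44; 4·y_steam + 3·y_dye = 34.
This yields shadow prices y_steam = 7, y_dye = 2.
Reduced cost of linen: c₃ − yᵀa₃ = 24 − (7·3 + 2·5) = 24 − 31 = -7.

-7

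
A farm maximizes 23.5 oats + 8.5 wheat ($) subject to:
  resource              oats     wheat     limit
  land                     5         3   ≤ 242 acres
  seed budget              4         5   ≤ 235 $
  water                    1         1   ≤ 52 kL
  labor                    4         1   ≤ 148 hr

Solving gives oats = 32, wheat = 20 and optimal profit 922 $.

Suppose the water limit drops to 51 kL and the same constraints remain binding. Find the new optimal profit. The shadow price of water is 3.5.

Δb = -1, so new z* = 922 + (3.5)·(-1) = 922 − 3.5 = 918.5.

918.5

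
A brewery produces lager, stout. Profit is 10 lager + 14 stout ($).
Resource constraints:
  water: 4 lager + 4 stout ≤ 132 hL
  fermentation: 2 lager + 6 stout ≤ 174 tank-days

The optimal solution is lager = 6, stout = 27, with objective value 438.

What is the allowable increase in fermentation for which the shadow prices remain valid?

24

Binding constraints: water, fermentation. The basis is B = [[4,4],[2,6]] with det 16.
Per unit increase in fermentation, x* moves by d = (-0.25, 0.25).
The basis stays optimal until lager reaches 0; allowable increase = 24 tank-days.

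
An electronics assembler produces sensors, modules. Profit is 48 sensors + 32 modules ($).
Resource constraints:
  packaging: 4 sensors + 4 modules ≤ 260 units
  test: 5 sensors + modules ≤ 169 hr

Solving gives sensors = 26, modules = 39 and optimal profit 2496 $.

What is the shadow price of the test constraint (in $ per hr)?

Both packaging and test are binding at x*.
From A_Bᵀ y = c: 4·y_packaging + 5·y_test = 48; 4·y_packaging + 1·y_test = 32.
Solving: y_packaging = 7, y_test = 4.
Shadow price of test = 4.

4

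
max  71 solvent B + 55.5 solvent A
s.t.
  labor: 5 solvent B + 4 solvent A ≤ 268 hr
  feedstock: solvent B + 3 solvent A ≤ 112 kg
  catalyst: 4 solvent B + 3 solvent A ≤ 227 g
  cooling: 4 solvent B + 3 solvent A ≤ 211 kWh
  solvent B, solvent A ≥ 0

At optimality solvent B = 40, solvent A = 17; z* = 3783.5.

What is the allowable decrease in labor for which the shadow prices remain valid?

Binding constraints: labor, cooling. The basis is B = [[5,4],[4,3]] with det -1.
Per unit decrease in labor, x* moves by d = (3, -4).
The basis stays optimal until solvent A reaches 0; allowable decrease = 4.25 hr.

4.25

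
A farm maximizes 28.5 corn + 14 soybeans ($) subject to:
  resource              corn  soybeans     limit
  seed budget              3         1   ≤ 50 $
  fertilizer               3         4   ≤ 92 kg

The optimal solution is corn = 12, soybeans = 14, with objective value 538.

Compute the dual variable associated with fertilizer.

At the optimum: seed budget uses 50 of 50 (binding); fertilizer uses 92 of 92 (binding).
Dual feasibility on the basic columns requires 3·y_seed budget + 3·y_fertilizer = 28.5, 1·y_seed budget + 4·y_fertilizer = 14.
This yields shadow prices y_seed budget = 8, y_fertilizer = 1.5.
Shadow price of fertilizer = 1.5.

1.5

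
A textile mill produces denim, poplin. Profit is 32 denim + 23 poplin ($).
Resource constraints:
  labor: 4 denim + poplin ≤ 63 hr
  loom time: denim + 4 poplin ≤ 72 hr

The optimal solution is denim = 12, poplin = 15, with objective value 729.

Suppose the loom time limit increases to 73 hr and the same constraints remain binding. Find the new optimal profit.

733

At the optimum: labor uses 63 of 63 (binding); loom time uses 72 of 72 (binding).
Dual feasibility on the basic columns requires 4·y_labor + 1·y_loom time = 32, 1·y_labor + 4·y_loom time = 23.
This yields shadow prices y_labor = 7, y_loom time = 4.
Δz = y_loom time·Δb = 4 × (1) = 4, so new z* = 729 + 4 = 733.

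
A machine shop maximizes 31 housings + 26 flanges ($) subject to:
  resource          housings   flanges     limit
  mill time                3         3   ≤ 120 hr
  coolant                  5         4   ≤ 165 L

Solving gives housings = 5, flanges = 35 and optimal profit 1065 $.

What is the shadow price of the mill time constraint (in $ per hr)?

2

Both mill time and coolant are binding at x*.
The binding rows give the dual system: 3·y_mill time + 5·y_coolant = 31 and 3·y_mill time + 4·y_coolant = 26.
This yields shadow prices y_mill time = 2, y_coolant = 5.
Shadow price of mill time = 2.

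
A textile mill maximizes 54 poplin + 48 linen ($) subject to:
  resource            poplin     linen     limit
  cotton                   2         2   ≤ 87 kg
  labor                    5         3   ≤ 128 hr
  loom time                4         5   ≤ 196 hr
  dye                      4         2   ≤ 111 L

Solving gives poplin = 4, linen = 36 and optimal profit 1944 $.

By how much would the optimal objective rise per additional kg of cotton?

0

Check each constraint at x*: cotton 80/87 (slack 7); labor 128/128 (tight); loom time 196/196 (tight); dye 88/111 (slack 23).
Slack constraints have shadow price 0 (complementary slackness).
Dual feasibility on the basic columns requires 5·y_labor + 4·y_loom time = 54, 3·y_labor + 5·y_loom time = 48.
→ y_labor = 6 and y_loom time = 6.
Shadow price of cotton = 0.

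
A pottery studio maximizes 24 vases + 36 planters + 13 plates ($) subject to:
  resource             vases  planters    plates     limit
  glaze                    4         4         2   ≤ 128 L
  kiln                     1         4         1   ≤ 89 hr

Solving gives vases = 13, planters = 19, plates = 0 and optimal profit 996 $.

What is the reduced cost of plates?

Both glaze and kiln are binding at x*.
Dual feasibility on the basic columns requires 4·y_glaze + 1·y_kiln = 24, 4·y_glaze + 4·y_kiln = 36.
Solving: y_glaze = 5, y_kiln = 4.
Reduced cost of plates: c₃ − yᵀa₃ = 13 − (5·2 + 4·1) = 13 − 14 = -1.

-1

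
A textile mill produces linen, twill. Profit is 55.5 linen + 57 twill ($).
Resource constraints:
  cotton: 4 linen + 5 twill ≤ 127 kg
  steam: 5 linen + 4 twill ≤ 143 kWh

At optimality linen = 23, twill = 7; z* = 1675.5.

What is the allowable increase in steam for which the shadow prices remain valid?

15.75

Binding constraints: cotton, steam. The basis is B = [[4,5],[5,4]] with det -9.
Per unit increase in steam, x* moves by d = (0.5556, -0.4444).
The basis stays optimal until twill reaches 0; allowable increase = 15.75 kWh.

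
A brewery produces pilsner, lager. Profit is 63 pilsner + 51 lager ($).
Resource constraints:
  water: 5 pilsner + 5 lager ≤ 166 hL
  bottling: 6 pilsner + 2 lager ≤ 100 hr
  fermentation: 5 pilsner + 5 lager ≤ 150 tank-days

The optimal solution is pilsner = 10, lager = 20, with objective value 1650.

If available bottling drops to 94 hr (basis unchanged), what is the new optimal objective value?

At the optimum: water uses 150 of 166 (slack = 16); bottling uses 100 of 100 (binding); fermentation uses 150 of 150 (binding).
Slack constraints have shadow price 0 (complementary slackness).
From A_Bᵀ y = c: 6·y_bottling + 5·y_fermentation = 63; 2·y_bottling + 5·y_fermentation = 51.
Solving: y_bottling = 3, y_fermentation = 9.
Δz = y_bottling·Δb = 3 × (-6) = -18, so new z* = 1650 − 18 = 1632.

1632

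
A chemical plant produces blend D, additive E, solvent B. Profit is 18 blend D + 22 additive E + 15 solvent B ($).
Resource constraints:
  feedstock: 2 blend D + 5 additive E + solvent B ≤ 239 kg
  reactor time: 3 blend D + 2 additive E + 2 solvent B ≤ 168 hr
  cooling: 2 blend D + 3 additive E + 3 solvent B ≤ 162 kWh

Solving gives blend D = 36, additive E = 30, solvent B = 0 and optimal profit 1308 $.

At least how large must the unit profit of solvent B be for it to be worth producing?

22

Check each constraint at x*: feedstock 222/239 (slack 17); reactor time 168/168 (tight); cooling 162/162 (tight).
Slack constraints have shadow price 0 (complementary slackness).
From A_Bᵀ y = c: 3·y_reactor time + 2·y_cooling = 18; 2·y_reactor time + 3·y_cooling = 22.
→ y_reactor time = 2 and y_cooling = 6.
solvent B enters the basis when its profit ≥ yᵀa₃ = 2·2 + 6·3 = 22.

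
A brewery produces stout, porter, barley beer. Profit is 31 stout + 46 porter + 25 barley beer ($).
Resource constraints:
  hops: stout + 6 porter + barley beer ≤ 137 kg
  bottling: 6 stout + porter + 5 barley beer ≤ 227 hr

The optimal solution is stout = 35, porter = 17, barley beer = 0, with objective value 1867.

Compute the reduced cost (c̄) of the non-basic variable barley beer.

Both hops and bottling are binding at x*.
From A_Bᵀ y = c: 1·y_hops + 6·y_bottling = 31; 6·y_hops + 1·y_bottling = 46.
→ y_hops = 7 and y_bottling = 4.
Reduced cost of barley beer: c₃ − yᵀa₃ = 25 − (7·1 + 4·5) = 25 − 27 = -2.

-2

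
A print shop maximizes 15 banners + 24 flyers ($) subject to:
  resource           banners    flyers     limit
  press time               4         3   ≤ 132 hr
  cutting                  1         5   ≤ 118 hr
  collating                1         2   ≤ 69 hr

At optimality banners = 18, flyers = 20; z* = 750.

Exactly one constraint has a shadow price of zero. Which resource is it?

collating

press time: 132/132 (binding)
cutting: 118/118 (binding)
collating: 58/69 (slack 11)
By complementary slackness, a constraint with positive slack has shadow price 0 → collating.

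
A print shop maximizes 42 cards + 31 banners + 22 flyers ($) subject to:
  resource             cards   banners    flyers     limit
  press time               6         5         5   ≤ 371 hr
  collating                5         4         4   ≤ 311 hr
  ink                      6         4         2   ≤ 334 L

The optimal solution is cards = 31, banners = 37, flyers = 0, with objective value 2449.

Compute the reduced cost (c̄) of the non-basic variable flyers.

-1

At the optimum: press time uses 371 of 371 (binding); collating uses 303 of 311 (slack = 8); ink uses 334 of 334 (binding).
By complementary slackness, y = 0 for the non-binding constraint.
The binding rows give the dual system: 6·y_press time + 6·y_ink = 42 and 5·y_press time + 4·y_ink = 31.
→ y_press time = 3 and y_ink = 4.
Reduced cost of flyers: c₃ − yᵀa₃ = 22 − (3·5 + 4·2) = 22 − 23 = -1.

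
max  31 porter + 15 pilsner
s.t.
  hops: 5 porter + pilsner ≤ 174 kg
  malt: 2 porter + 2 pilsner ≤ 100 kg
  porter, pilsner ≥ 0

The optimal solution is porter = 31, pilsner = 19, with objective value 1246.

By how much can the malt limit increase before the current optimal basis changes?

248

Binding constraints: hops, malt. The basis is B = [[5,1],[2,2]] with det 8.
Per unit increase in malt, x* moves by d = (-0.125, 0.625).
The basis stays optimal until porter reaches 0; allowable increase = 248 kg.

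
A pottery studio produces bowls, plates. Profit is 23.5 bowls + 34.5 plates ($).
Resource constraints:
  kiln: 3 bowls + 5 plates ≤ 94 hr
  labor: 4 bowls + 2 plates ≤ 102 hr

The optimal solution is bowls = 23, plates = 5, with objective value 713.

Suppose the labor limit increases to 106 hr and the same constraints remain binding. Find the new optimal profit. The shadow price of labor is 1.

717

Δb = 4, so new z* = 713 + (1)·(4) = 713 + 4 = 717.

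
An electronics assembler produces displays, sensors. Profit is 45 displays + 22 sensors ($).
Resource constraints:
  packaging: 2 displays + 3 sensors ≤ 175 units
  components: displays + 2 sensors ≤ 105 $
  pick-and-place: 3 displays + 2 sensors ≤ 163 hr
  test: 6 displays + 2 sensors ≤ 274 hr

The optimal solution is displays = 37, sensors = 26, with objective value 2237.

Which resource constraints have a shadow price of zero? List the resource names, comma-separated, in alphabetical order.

components, packaging

packaging: 152/175 (slack 23)
components: 89/105 (slack 16)
pick-and-place: 163/163 (binding)
test: 274/274 (binding)
By complementary slackness, a constraint with positive slack has shadow price 0 → components, packaging.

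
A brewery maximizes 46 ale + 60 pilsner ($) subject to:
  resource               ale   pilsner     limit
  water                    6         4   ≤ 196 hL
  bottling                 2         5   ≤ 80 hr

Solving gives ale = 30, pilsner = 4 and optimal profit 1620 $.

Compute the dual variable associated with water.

Check each constraint at x*: water 196/196 (tight); bottling 80/80 (tight).
The binding rows give the dual system: 6·y_water + 2·y_bottling = 46 and 4·y_water + 5·y_bottling = 60.
This yields shadow prices y_water = 5, y_bottling = 8.
Shadow price of water = 5.

5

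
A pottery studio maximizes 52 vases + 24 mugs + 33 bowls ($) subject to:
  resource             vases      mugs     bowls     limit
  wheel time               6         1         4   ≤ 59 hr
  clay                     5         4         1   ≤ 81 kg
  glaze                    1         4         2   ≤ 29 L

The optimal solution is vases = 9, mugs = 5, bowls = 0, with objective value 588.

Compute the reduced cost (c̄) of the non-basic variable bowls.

Check each constraint at x*: wheel time 59/59 (tight); clay 65/81 (slack 16); glaze 29/29 (tight).
By complementary slackness, y = 0 for the non-binding constraint.
From A_Bᵀ y = c: 6·y_wheel time + 1·y_glaze = 52; 1·y_wheel time + 4·y_glaze = 24.
→ y_wheel time = 8 and y_glaze = 4.
Reduced cost of bowls: c₃ − yᵀa₃ = 33 − (8·4 + 4·2) = 33 − 40 = -7.

-7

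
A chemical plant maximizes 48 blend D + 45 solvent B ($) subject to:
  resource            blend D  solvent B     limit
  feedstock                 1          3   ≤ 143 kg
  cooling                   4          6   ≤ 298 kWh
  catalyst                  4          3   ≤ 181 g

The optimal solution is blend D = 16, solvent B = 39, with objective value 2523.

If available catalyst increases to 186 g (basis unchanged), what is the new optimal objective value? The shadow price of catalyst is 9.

Δb = 5, so new z* = 2523 + (9)·(5) = 2523 + 45 = 2568.

2568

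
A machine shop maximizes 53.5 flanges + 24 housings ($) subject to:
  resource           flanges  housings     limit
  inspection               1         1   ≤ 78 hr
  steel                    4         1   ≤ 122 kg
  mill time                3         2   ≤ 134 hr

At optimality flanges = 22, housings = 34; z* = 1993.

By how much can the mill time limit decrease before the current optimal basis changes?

42.5

Binding constraints: steel, mill time. The basis is B = [[4,1],[3,2]] with det 5.
Per unit decrease in mill time, x* moves by d = (0.2, -0.8).
The basis stays optimal until housings reaches 0; allowable decrease = 42.5 hr.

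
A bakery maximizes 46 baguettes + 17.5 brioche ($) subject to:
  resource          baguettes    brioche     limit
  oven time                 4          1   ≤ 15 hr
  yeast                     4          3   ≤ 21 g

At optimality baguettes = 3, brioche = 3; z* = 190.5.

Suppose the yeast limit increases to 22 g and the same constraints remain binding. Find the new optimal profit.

193.5

Both oven time and yeast are binding at x*.
Dual feasibility on the basic columns requires 4·y_oven time + 4·y_yeast = 46, 1·y_oven time + 3·y_yeast = 17.5.
Solving: y_oven time = 8.5, y_yeast = 3.
Δz = y_yeast·Δb = 3 × (1) = 3, so new z* = 190.5 + 3 = 193.5.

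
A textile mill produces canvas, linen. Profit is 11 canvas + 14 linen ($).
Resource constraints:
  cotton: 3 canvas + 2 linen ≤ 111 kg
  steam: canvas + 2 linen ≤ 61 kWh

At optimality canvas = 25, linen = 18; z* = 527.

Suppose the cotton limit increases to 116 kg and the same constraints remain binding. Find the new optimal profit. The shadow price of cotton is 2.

Δb = 5, so new z* = 527 + (2)·(5) = 527 + 10 = 537.

537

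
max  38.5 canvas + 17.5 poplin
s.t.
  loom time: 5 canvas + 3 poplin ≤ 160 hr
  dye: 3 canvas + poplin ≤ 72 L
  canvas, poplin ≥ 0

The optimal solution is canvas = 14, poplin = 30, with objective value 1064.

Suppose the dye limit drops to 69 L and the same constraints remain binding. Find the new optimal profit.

Both loom time and dye are binding at x*.
The binding rows give the dual system: 5·y_loom time + 3·y_dye = 38.5 and 3·y_loom time + 1·y_dye = 17.5.
This yields shadow prices y_loom time = 3.5, y_dye = 7.
Δz = y_dye·Δb = 7 × (-3) = -21, so new z* = 1064 − 21 = 1043.

1043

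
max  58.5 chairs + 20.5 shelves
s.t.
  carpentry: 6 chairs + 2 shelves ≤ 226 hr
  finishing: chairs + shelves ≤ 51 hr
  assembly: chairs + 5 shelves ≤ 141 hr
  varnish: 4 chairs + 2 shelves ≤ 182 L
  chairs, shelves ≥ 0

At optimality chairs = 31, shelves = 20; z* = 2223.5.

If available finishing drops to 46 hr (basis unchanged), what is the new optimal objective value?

Check each constraint at x*: carpentry 226/226 (tight); finishing 51/51 (tight); assembly 131/141 (slack 10); varnish 164/182 (slack 18).
Since assembly, varnish are not tight, their duals are 0.
Dual feasibility on the basic columns requires 6·y_carpentry + 1·y_finishing = 58.5, 2·y_carpentry + 1·y_finishing = 20.5.
Solving: y_carpentry = 9.5, y_finishing = 1.5.
Δz = y_finishing·Δb = 1.5 × (-5) = -7.5, so new z* = 2223.5 − 7.5 = 2216.

2216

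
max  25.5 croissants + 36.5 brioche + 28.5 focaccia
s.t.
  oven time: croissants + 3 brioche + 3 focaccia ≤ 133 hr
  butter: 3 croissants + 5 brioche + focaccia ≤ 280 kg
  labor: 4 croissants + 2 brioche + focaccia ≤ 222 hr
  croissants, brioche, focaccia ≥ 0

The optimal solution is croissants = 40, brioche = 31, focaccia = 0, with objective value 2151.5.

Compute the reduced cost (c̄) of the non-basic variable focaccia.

Binding: oven time and labor. Non-binding: butter (5 unused).
Slack constraints have shadow price 0 (complementary slackness).
From A_Bᵀ y = c: 1·y_oven time + 4·y_labor = 25.5; 3·y_oven time + 2·y_labor = 36.5.
This yields shadow prices y_oven time = 9.5, y_labor = 4.
Reduced cost of focaccia: c₃ − yᵀa₃ = 28.5 − (9.5·3 + 4·1) = 28.5 − 32.5 = -4.

-4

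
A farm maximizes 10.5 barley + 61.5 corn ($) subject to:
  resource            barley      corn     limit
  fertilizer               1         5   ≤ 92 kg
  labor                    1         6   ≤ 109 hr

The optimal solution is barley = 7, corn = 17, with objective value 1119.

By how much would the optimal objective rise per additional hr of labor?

At the optimum: fertilizer uses 92 of 92 (binding); labor uses 109 of 109 (binding).
Dual feasibility on the basic columns requires 1·y_fertilizer + 1·y_labor = 10.5, 5·y_fertilizer + 6·y_labor = 61.5.
Solving: y_fertilizer = 1.5, y_labor = 9.
Shadow price of labor = 9.

9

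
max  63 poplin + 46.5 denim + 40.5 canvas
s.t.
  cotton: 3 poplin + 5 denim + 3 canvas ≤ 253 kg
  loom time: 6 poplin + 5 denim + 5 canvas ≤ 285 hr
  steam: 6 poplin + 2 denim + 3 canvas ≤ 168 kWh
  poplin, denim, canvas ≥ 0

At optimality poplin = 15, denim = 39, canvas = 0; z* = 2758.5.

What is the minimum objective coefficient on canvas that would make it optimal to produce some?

Check each constraint at x*: cotton 240/253 (slack 13); loom time 285/285 (tight); steam 168/168 (tight).
Since cotton is not tight, its dual is 0.
From A_Bᵀ y = c: 6·y_loom time + 6·y_steam = 63; 5·y_loom time + 2·y_steam = 46.5.
→ y_loom time = 8.5 and y_steam = 2.
canvas enters the basis when its profit ≥ yᵀa₃ = 8.5·5 + 2·3 = 48.5.

48.5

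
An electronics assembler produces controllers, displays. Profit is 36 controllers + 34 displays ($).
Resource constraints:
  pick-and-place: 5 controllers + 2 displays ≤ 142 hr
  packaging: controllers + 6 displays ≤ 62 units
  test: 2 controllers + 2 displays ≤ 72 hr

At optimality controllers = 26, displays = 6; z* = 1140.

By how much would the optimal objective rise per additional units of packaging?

3.5

At the optimum: pick-and-place uses 142 of 142 (binding); packaging uses 62 of 62 (binding); test uses 64 of 72 (slack = 8).
Slack constraints have shadow price 0 (complementary slackness).
Dual feasibility on the basic columns requires 5·y_pick-and-place + 1·y_packaging = 36, 2·y_pick-and-place + 6·y_packaging = 34.
This yields shadow prices y_pick-and-place = 6.5, y_packaging = 3.5.
Shadow price of packaging = 3.5.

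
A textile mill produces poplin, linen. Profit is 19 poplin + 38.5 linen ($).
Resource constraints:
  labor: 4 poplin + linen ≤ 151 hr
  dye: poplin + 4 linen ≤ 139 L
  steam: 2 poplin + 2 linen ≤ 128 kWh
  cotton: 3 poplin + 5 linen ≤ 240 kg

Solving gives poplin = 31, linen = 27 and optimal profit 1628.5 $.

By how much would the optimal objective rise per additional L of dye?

Binding: labor and dye. Non-binding: steam (12 unused), cotton (12 unused).
Slack constraints have shadow price 0 (complementary slackness).
Dual feasibility on the basic columns requires 4·y_labor + 1·y_dye = 19, 1·y_labor + 4·y_dye = 38.5.
→ y_labor = 2.5 and y_dye = 9.
Shadow price of dye = 9.

9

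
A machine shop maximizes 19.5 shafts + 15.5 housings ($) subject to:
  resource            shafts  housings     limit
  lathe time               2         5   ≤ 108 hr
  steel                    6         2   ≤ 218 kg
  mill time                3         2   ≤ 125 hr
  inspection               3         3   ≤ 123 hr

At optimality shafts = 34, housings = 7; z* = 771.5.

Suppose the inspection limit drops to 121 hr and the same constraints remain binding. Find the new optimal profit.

At the optimum: lathe time uses 103 of 108 (slack = 5); steel uses 218 of 218 (binding); mill time uses 116 of 125 (slack = 9); inspection uses 123 of 123 (binding).
Slack constraints have shadow price 0 (complementary slackness).
Dual feasibility on the basic columns requires 6·y_steel + 3·y_inspection = 19.5, 2·y_steel + 3·y_inspection = 15.5.
→ y_steel = 1 and y_inspection = 4.5.
Δz = y_inspection·Δb = 4.5 × (-2) = -9, so new z* = 771.5 − 9 = 762.5.

762.5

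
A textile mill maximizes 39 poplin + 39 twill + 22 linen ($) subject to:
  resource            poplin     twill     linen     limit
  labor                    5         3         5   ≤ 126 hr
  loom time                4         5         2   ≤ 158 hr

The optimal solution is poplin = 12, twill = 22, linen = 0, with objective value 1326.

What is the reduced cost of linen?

At the optimum: labor uses 126 of 126 (binding); loom time uses 158 of 158 (binding).
Dual feasibility on the basic columns requires 5·y_labor + 4·y_loom time = 39, 3·y_labor + 5·y_loom time = 39.
Solving: y_labor = 3, y_loom time = 6.
Reduced cost of linen: c₃ − yᵀa₃ = 22 − (3·5 + 6·2) = 22 − 27 = -5.

-5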